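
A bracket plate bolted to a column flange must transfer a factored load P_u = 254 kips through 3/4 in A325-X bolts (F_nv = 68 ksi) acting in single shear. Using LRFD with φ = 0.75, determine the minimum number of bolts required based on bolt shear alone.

A_b = π·0.75²/4 = 0.4418 in².
Per-bolt design strength φR_n = 0.75 × 68 × 0.4418 × 1 = 22.53 kips.
n ≥ 254 / 22.53 = 11.27 → use 12 bolts.

12 bolts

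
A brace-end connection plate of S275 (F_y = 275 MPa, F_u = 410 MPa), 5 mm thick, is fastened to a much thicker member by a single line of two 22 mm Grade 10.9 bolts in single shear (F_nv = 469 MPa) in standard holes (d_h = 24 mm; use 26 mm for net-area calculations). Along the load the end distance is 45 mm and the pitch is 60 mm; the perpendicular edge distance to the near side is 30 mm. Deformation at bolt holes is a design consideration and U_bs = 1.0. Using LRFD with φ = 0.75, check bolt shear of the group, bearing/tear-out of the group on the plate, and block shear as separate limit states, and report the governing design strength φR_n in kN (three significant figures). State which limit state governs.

Bolt shear: A_b = π·22²/4 = 380.1 mm²; R_n = 469 × 380.1 × 2 × 1 / 1000 = 356.6 kN → 0.75 × 356.6 = 267 kN.
Bearing: edge l_c = 33, r_n = 81.18 kN; interior l_c = 36, r_n = 88.56 kN; R_n = 81.18 + 1·88.56 = 169.7 kN → 127 kN.
Block shear: A_gv = 525, A_nv = 330, A_nt = 85 mm²; R_n = min(0.6F_uA_nv, 0.6F_yA_gv) + U_bs·F_u·A_nt = 116 kN → 87 kN.
Block shear governs: 87 kN.

87 kN (block shear governs)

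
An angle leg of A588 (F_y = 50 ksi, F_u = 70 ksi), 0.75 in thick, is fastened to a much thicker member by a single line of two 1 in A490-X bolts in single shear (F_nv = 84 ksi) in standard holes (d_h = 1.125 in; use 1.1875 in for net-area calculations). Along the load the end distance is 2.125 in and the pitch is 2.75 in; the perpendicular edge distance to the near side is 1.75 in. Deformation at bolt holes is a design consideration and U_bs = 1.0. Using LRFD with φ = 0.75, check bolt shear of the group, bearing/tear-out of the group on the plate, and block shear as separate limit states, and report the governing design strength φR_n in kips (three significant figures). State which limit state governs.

99 kips (bolt shear governs)

Bolt shear: A_b = π·1²/4 = 0.7854 in²; R_n = 84 × 0.7854 × 2 × 1 = 131.9 kips → 0.75 × 131.9 = 99 kips.
Bearing: edge l_c = 1.562, r_n = 98.44 kips; interior l_c = 1.625, r_n = 102.4 kips; R_n = 98.44 + 1·102.4 = 200.8 kips → 151 kips.
Block shear: A_gv = 3.656, A_nv = 2.32, A_nt = 0.8672 in²; R_n = min(0.6F_uA_nv, 0.6F_yA_gv) + U_bs·F_u·A_nt = 158.2 kips → 119 kips.
Bolt shear governs: 99 kips.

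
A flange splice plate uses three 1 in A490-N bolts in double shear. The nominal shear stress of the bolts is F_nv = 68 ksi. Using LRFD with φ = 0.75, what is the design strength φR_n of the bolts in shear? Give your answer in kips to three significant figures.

240 kips

A_b = π × 1² / 4 = 0.7854 in².
R_n = F_nv · A_b · n · n_s = 68 × 0.7854 × 3 × 2 = 320.4 kips.
Design strength φR_n = 0.75 × 320.4 = 240 kips.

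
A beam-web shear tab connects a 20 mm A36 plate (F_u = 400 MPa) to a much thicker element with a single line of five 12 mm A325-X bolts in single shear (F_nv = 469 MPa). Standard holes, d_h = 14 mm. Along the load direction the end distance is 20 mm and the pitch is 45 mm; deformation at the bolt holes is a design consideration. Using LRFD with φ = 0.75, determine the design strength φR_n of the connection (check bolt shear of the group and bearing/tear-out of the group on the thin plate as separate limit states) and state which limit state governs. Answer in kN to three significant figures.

199 kN (bolt shear governs)

Bolt shear: A_b = π·12²/4 = 113.1 mm²; R_n = 469 × 113.1 × 5 × 1 / 1000 = 265.2 kN → 0.75 × 265.2 = 199 kN.
Bearing (1.2 l_c t F_u ≤ 2.4 d t F_u): upper limit = 2.4·12·20·400 / 1000 = 230.4 kN.
  Edge l_c = 20 − 14/2 = 13 → r_n = 124.8 kN; interior l_c = 45 − 14 = 31 → r_n = 230.4 kN.
  R_n,bearing = 1·124.8 + 4·230.4 = 1046 kN → 0.75 × 1046 = 785 kN.
Bolt shear governs: 199 kN.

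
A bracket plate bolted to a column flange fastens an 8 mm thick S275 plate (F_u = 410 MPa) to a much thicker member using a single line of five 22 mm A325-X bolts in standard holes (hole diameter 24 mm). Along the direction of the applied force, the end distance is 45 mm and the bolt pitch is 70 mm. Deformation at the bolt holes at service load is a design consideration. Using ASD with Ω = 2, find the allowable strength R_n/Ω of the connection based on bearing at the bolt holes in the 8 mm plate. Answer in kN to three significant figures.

Per bolt r_n = 1.2 l_c t F_u ≤ 2.4 d t F_u; upper limit = 2.4 × 22 × 8 × 410 / 1000 = 173.2 kN.
Edge bolt: l_c = 45 − 24/2 = 33 mm → 1.2 × 33 × 8 × 410 / 1000 = 129.9 → r_n = 129.9 kN.
Interior bolts: l_c = 70 − 24 = 46 mm → 1.2 × 46 × 8 × 410 / 1000 = 181.1 → r_n = 173.2 kN.
R_n = 1 × 129.9 + 4 × 173.2 = 822.6 kN.
Allowable strength R_n/Ω = 822.6 / 2 = 411 kN.

411 kN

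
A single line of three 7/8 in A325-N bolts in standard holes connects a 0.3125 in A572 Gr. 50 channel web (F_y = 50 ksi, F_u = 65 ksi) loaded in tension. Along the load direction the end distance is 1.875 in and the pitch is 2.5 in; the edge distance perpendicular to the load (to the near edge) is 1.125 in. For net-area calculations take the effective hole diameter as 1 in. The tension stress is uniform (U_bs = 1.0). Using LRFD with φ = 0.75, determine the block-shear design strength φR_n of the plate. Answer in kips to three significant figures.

Shear plane L_v = 1.875 + 2·2.5 = 6.875 in; A_gv = 6.875 × 0.3125 = 2.148 in².
A_nv = (6.875 − 2.5·1) × 0.3125 = 1.367 in².
A_nt = (1.125 − 0.5·1) × 0.3125 = 0.1953 in².
0.6 F_u A_nv = 53.32 kips; 0.6 F_y A_gv = 64.45 kips → shear rupture governs the shear term.
R_n = 53.32 + 1.0 × 65 × 0.1953 = 66.02 kips.
Design strength φR_n = 0.75 × 66.02 = 49.5 kips.

49.5 kips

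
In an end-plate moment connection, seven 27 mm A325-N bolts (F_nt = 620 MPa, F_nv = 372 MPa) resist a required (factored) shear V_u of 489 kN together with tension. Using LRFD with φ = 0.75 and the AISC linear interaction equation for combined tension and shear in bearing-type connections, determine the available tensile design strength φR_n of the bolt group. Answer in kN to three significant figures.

A_b = π·27²/4 = 572.6 mm²; f_rv = 489 × 1000 / (7 × 572.6) = 122 MPa.
F'_nt = 1.3 F_nt − (F_nt / φF_nv) f_rv = 1.3·620 − (620/(0.75·372))·122 = 534.9 MPa, capped at F_nt → F'_nt = 534.9 MPa.
R_n = F'_nt · A_b · n = 534.9 × 572.6 × 7 / 1000 = 2144 kN.
Design strength φR_n = 0.75 × 2144 = 1610 kN.

1610 kN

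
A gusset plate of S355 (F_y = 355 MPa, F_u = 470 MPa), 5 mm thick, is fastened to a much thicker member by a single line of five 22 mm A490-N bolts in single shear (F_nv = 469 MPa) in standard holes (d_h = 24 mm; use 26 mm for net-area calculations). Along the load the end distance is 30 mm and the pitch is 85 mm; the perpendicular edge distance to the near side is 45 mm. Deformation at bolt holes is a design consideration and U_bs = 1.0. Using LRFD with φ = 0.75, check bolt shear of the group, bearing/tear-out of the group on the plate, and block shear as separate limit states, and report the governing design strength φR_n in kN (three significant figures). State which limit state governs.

324 kN (block shear governs)

Bolt shear: A_b = π·22²/4 = 380.1 mm²; R_n = 469 × 380.1 × 5 × 1 / 1000 = 891.4 kN → 0.75 × 891.4 = 669 kN.
Bearing: edge l_c = 18, r_n = 50.76 kN; interior l_c = 61, r_n = 124.1 kN; R_n = 50.76 + 4·124.1 = 547.1 kN → 410 kN.
Block shear: A_gv = 1850, A_nv = 1265, A_nt = 160 mm²; R_n = min(0.6F_uA_nv, 0.6F_yA_gv) + U_bs·F_u·A_nt = 431.9 kN → 324 kN.
Block shear governs: 324 kN.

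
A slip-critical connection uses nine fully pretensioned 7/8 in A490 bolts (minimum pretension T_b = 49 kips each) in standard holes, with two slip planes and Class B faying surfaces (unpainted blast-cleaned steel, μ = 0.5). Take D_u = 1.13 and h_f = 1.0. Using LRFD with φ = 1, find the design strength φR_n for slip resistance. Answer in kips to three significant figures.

R_n = μ · D_u · h_f · T_b · n_s · n_b = 0.5 × 1.13 × 1.0 × 49 × 2 × 9 = 498.3 kips.
Design strength φR_n = 1 × 498.3 = 498 kips.

498 kips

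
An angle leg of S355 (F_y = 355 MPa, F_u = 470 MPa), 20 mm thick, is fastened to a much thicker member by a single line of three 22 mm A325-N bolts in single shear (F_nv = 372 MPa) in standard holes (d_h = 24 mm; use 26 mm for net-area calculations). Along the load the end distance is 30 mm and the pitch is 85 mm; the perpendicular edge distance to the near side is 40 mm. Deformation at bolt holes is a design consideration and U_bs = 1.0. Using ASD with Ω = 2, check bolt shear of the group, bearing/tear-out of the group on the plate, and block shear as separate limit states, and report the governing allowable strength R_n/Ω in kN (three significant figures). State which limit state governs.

Bolt shear: A_b = π·22²/4 = 380.1 mm²; R_n = 372 × 380.1 × 3 × 1 / 1000 = 424.2 kN → 424.2 / 2 = 212 kN.
Bearing: edge l_c = 18, r_n = 203 kN; interior l_c = 61, r_n = 496.3 kN; R_n = 203 + 2·496.3 = 1196 kN → 598 kN.
Block shear: A_gv = 4000, A_nv = 2700, A_nt = 540 mm²; R_n = min(0.6F_uA_nv, 0.6F_yA_gv) + U_bs·F_u·A_nt = 1015 kN → 508 kN.
Bolt shear governs: 212 kN.

212 kN (bolt shear governs)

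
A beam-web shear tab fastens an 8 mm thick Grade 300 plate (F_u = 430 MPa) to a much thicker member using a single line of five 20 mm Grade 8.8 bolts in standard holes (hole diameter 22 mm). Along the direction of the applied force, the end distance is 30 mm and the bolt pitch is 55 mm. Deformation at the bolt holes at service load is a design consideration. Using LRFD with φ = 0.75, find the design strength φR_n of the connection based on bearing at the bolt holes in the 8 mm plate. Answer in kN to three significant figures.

Per bolt r_n = 1.2 l_c t F_u ≤ 2.4 d t F_u; upper limit = 2.4 × 20 × 8 × 430 / 1000 = 165.1 kN.
Edge bolt: l_c = 30 − 22/2 = 19 mm → 1.2 × 19 × 8 × 430 / 1000 = 78.43 → r_n = 78.43 kN.
Interior bolts: l_c = 55 − 22 = 33 mm → 1.2 × 33 × 8 × 430 / 1000 = 136.2 → r_n = 136.2 kN.
R_n = 1 × 78.43 + 4 × 136.2 = 623.3 kN.
Design strength φR_n = 0.75 × 623.3 = 467 kN.

467 kN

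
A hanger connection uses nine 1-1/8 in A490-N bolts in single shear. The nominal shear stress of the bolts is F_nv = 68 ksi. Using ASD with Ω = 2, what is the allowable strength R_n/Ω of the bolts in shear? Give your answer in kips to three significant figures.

A_b = π × 1.125² / 4 = 0.994 in².
R_n = F_nv · A_b · n · n_s = 68 × 0.994 × 9 × 1 = 608.3 kips.
Allowable strength R_n/Ω = 608.3 / 2 = 304 kips.

304 kips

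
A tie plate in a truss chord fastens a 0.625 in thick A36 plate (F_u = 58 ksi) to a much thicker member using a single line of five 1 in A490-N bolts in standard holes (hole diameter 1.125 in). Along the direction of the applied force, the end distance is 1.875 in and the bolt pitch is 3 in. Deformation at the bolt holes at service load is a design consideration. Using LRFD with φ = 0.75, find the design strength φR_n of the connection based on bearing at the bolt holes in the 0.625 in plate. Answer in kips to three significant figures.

Per bolt r_n = 1.2 l_c t F_u ≤ 2.4 d t F_u; upper limit = 2.4 × 1 × 0.625 × 58 = 87 kips.
Edge bolt: l_c = 1.875 − 1.125/2 = 1.312 in → 1.2 × 1.312 × 0.625 × 58 = 57.09 → r_n = 57.09 kips.
Interior bolts: l_c = 3 − 1.125 = 1.875 in → 1.2 × 1.875 × 0.625 × 58 = 81.56 → r_n = 81.56 kips.
R_n = 1 × 57.09 + 4 × 81.56 = 383.3 kips.
Design strength φR_n = 0.75 × 383.3 = 288 kips.

288 kips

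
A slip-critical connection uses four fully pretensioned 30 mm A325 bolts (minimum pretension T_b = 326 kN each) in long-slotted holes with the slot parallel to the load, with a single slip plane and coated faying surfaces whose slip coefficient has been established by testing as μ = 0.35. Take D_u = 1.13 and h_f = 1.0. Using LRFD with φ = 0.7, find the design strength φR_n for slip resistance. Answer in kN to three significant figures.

361 kN

R_n = μ · D_u · h_f · T_b · n_s · n_b = 0.35 × 1.13 × 1.0 × 326 × 1 × 4 = 515.7 kN.
Design strength φR_n = 0.7 × 515.7 = 361 kN.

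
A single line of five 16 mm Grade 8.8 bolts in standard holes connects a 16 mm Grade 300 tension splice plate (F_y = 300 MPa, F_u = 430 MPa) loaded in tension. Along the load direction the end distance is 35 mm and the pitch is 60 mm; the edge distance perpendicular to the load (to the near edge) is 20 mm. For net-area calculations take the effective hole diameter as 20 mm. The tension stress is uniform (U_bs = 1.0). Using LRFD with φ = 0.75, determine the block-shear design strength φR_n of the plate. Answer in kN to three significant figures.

Shear plane L_v = 35 + 4·60 = 275 mm; A_gv = 275 × 16 = 4400 mm².
A_nv = (275 − 4.5·20) × 16 = 2960 mm².
A_nt = (20 − 0.5·20) × 16 = 160 mm².
0.6 F_u A_nv = 763.7 kN; 0.6 F_y A_gv = 792 kN → shear rupture governs the shear term.
R_n = 763.7 + 1.0 × 430 × 160 / 1000 = 832.5 kN.
Design strength φR_n = 0.75 × 832.5 = 624 kN.

624 kN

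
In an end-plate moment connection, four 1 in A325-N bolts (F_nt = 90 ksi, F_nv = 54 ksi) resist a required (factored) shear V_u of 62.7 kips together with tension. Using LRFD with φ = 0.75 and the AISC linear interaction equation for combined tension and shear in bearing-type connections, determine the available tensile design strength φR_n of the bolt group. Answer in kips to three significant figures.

A_b = π·1²/4 = 0.7854 in²; f_rv = 62.7 / (4 × 0.7854) = 19.96 ksi.
F'_nt = 1.3 F_nt − (F_nt / φF_nv) f_rv = 1.3·90 − (90/(0.75·54))·19.96 = 72.65 ksi, capped at F_nt → F'_nt = 72.65 ksi.
R_n = F'_nt · A_b · n = 72.65 × 0.7854 × 4 = 228.2 kips.
Design strength φR_n = 0.75 × 228.2 = 171 kips.

171 kips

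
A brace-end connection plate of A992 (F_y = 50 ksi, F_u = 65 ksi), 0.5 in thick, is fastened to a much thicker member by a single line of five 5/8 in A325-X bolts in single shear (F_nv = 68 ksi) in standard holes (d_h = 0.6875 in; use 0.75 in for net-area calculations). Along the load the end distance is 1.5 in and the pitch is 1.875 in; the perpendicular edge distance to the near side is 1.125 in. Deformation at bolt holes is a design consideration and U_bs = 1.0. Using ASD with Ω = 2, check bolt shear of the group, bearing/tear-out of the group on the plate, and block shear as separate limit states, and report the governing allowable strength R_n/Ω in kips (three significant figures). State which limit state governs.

Bolt shear: A_b = π·0.625²/4 = 0.3068 in²; R_n = 68 × 0.3068 × 5 × 1 = 104.3 kips → 104.3 / 2 = 52.2 kips.
Bearing: edge l_c = 1.156, r_n = 45.09 kips; interior l_c = 1.188, r_n = 46.31 kips; R_n = 45.09 + 4·46.31 = 230.3 kips → 115 kips.
Block shear: A_gv = 4.5, A_nv = 2.812, A_nt = 0.375 in²; R_n = min(0.6F_uA_nv, 0.6F_yA_gv) + U_bs·F_u·A_nt = 134.1 kips → 67 kips.
Bolt shear governs: 52.2 kips.

52.2 kips (bolt shear governs)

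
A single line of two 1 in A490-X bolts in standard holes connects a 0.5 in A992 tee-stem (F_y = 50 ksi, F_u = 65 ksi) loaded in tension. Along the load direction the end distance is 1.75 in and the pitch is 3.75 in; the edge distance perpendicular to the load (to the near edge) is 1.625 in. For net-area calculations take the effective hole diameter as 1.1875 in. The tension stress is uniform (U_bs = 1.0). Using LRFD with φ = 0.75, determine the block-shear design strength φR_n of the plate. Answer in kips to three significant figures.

Shear plane L_v = 1.75 + 1·3.75 = 5.5 in; A_gv = 5.5 × 0.5 = 2.75 in².
A_nv = (5.5 − 1.5·1.1875) × 0.5 = 1.859 in².
A_nt = (1.625 − 0.5·1.1875) × 0.5 = 0.5156 in².
0.6 F_u A_nv = 72.52 kips; 0.6 F_y A_gv = 82.5 kips → shear rupture governs the shear term.
R_n = 72.52 + 1.0 × 65 × 0.5156 = 106 kips.
Design strength φR_n = 0.75 × 106 = 79.5 kips.

79.5 kips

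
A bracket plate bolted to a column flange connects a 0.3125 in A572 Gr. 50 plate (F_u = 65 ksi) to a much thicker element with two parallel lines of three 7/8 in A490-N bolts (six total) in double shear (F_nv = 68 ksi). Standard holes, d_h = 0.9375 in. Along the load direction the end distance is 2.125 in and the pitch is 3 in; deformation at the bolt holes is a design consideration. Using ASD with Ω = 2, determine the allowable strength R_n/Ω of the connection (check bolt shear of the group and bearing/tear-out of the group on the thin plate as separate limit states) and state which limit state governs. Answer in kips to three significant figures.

Bolt shear: A_b = π·0.875²/4 = 0.6013 in²; R_n = 68 × 0.6013 × 6 × 2 = 490.7 kips → 490.7 / 2 = 245 kips.
Bearing (1.2 l_c t F_u ≤ 2.4 d t F_u): upper limit = 2.4·0.875·0.3125·65 = 42.66 kips.
  Edge l_c = 2.125 − 0.9375/2 = 1.656 → r_n = 40.37 kips; interior l_c = 3 − 0.9375 = 2.062 → r_n = 42.66 kips.
  R_n,bearing = 2·40.37 + 4·42.66 = 251.4 kips → 251.4 / 2 = 126 kips.
Bearing governs: 126 kips.

126 kips (bearing governs)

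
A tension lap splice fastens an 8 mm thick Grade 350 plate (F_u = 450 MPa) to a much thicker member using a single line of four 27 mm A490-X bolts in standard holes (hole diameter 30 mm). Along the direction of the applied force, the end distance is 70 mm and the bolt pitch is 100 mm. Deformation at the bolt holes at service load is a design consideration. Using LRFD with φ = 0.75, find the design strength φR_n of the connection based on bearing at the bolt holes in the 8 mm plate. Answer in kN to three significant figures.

700 kN

Per bolt r_n = 1.2 l_c t F_u ≤ 2.4 d t F_u; upper limit = 2.4 × 27 × 8 × 450 / 1000 = 233.3 kN.
Edge bolt: l_c = 70 − 30/2 = 55 mm → 1.2 × 55 × 8 × 450 / 1000 = 237.6 → r_n = 233.3 kN.
Interior bolts: l_c = 100 − 30 = 70 mm → 1.2 × 70 × 8 × 450 / 1000 = 302.4 → r_n = 233.3 kN.
R_n = 1 × 233.3 + 3 × 233.3 = 933.1 kN.
Design strength φR_n = 0.75 × 933.1 = 700 kN.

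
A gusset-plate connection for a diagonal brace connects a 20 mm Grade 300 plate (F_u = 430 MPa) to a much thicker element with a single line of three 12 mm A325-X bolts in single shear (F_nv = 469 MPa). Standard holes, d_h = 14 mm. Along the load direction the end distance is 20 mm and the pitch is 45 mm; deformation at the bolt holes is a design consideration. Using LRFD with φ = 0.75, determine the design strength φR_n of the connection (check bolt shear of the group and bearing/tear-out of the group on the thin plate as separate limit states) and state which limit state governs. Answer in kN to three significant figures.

119 kN (bolt shear governs)

Bolt shear: A_b = π·12²/4 = 113.1 mm²; R_n = 469 × 113.1 × 3 × 1 / 1000 = 159.1 kN → 0.75 × 159.1 = 119 kN.
Bearing (1.2 l_c t F_u ≤ 2.4 d t F_u): upper limit = 2.4·12·20·430 / 1000 = 247.7 kN.
  Edge l_c = 20 − 14/2 = 13 → r_n = 134.2 kN; interior l_c = 45 − 14 = 31 → r_n = 247.7 kN.
  R_n,bearing = 1·134.2 + 2·247.7 = 629.5 kN → 0.75 × 629.5 = 472 kN.
Bolt shear governs: 119 kN.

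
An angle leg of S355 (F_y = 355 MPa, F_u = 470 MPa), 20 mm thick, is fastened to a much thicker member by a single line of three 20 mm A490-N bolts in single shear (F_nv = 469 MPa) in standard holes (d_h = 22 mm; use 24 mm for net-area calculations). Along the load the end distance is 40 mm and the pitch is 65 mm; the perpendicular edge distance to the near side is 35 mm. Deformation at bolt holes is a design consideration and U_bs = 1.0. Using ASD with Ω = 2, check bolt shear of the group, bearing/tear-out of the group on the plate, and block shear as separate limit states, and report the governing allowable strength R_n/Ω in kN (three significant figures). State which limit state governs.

221 kN (bolt shear governs)

Bolt shear: A_b = π·20²/4 = 314.2 mm²; R_n = 469 × 314.2 × 3 × 1 / 1000 = 442 kN → 442 / 2 = 221 kN.
Bearing: edge l_c = 29, r_n = 327.1 kN; interior l_c = 43, r_n = 451.2 kN; R_n = 327.1 + 2·451.2 = 1230 kN → 615 kN.
Block shear: A_gv = 3400, A_nv = 2200, A_nt = 460 mm²; R_n = min(0.6F_uA_nv, 0.6F_yA_gv) + U_bs·F_u·A_nt = 836.6 kN → 418 kN.
Bolt shear governs: 221 kN.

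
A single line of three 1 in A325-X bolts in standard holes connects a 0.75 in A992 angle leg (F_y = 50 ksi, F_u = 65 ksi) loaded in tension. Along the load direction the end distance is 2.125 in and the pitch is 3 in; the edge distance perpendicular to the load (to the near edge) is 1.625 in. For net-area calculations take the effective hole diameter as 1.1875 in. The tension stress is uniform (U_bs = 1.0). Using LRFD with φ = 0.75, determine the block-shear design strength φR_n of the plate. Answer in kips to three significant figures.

151 kips

Shear plane L_v = 2.125 + 2·3 = 8.125 in; A_gv = 8.125 × 0.75 = 6.094 in².
A_nv = (8.125 − 2.5·1.1875) × 0.75 = 3.867 in².
A_nt = (1.625 − 0.5·1.1875) × 0.75 = 0.7734 in².
0.6 F_u A_nv = 150.8 kips; 0.6 F_y A_gv = 182.8 kips → shear rupture governs the shear term.
R_n = 150.8 + 1.0 × 65 × 0.7734 = 201.1 kips.
Design strength φR_n = 0.75 × 201.1 = 151 kips.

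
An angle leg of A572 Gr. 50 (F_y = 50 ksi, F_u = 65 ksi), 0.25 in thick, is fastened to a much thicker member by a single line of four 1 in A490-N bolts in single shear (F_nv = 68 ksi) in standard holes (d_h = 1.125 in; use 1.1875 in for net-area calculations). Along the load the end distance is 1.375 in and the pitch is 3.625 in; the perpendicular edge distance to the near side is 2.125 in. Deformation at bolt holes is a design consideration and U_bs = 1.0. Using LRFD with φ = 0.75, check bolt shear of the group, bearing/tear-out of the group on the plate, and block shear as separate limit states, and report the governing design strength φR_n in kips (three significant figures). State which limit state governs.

Bolt shear: A_b = π·1²/4 = 0.7854 in²; R_n = 68 × 0.7854 × 4 × 1 = 213.6 kips → 0.75 × 213.6 = 160 kips.
Bearing: edge l_c = 0.8125, r_n = 15.84 kips; interior l_c = 2.5, r_n = 39 kips; R_n = 15.84 + 3·39 = 132.8 kips → 99.6 kips.
Block shear: A_gv = 3.062, A_nv = 2.023, A_nt = 0.3828 in²; R_n = min(0.6F_uA_nv, 0.6F_yA_gv) + U_bs·F_u·A_nt = 103.8 kips → 77.8 kips.
Block shear governs: 77.8 kips.

77.8 kips (block shear governs)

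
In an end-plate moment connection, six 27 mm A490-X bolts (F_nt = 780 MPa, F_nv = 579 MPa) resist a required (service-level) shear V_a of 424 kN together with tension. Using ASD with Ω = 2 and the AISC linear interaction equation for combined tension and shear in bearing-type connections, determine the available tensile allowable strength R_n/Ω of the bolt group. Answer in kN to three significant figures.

A_b = π·27²/4 = 572.6 mm²; f_rv = 424 × 1000 / (6 × 572.6) = 123.4 MPa.
F'_nt = 1.3 F_nt − (Ω F_nt / F_nv) f_rv = 1.3·780 − (2·780/579)·123.4 = 681.5 MPa, capped at F_nt → F'_nt = 681.5 MPa.
R_n = F'_nt · A_b · n = 681.5 × 572.6 × 6 / 1000 = 2341 kN.
Allowable strength R_n/Ω = 2341 / 2 = 1170 kN.

1170 kN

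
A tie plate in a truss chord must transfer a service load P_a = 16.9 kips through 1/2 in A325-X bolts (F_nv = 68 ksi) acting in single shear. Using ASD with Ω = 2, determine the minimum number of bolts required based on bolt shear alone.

A_b = π·0.5²/4 = 0.1963 in².
Per-bolt allowable strength R_n/Ω = 68 × 0.1963 × 1 / 2 = 6.676 kips.
n ≥ 16.9 / 6.676 = 2.531 → use 3 bolts.

3 bolts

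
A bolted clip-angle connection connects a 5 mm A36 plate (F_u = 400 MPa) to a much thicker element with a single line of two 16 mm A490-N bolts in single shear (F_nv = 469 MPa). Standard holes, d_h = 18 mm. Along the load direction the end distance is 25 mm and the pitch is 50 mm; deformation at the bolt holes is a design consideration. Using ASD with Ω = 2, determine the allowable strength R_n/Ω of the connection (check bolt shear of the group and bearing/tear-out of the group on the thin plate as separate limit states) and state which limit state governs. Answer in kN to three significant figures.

57.6 kN (bearing governs)

Bolt shear: A_b = π·16²/4 = 201.1 mm²; R_n = 469 × 201.1 × 2 × 1 / 1000 = 188.6 kN → 188.6 / 2 = 94.3 kN.
Bearing (1.2 l_c t F_u ≤ 2.4 d t F_u): upper limit = 2.4·16·5·400 / 1000 = 76.8 kN.
  Edge l_c = 25 − 18/2 = 16 → r_n = 38.4 kN; interior l_c = 50 − 18 = 32 → r_n = 76.8 kN.
  R_n,bearing = 1·38.4 + 1·76.8 = 115.2 kN → 115.2 / 2 = 57.6 kN.
Bearing governs: 57.6 kN.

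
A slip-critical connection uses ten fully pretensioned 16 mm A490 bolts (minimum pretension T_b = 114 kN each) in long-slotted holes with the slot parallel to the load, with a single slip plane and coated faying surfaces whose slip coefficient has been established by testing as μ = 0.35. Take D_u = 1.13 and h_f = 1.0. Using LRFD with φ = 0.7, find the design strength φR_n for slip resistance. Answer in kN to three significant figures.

R_n = μ · D_u · h_f · T_b · n_s · n_b = 0.35 × 1.13 × 1.0 × 114 × 1 × 10 = 450.9 kN.
Design strength φR_n = 0.7 × 450.9 = 316 kN.

316 kN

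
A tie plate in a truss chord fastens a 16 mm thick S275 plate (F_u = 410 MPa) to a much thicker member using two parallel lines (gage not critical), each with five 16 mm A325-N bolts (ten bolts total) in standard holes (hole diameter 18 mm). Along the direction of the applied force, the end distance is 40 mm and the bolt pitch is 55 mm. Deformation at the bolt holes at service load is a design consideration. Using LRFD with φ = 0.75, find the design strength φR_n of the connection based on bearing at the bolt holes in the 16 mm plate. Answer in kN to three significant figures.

1880 kN

Per bolt r_n = 1.2 l_c t F_u ≤ 2.4 d t F_u; upper limit = 2.4 × 16 × 16 × 410 / 1000 = 251.9 kN.
Edge bolt: l_c = 40 − 18/2 = 31 mm → 1.2 × 31 × 16 × 410 / 1000 = 244 → r_n = 244 kN.
Interior bolts: l_c = 55 − 18 = 37 mm → 1.2 × 37 × 16 × 410 / 1000 = 291.3 → r_n = 251.9 kN.
R_n = 2 × 244 + 8 × 251.9 = 2503 kN.
Design strength φR_n = 0.75 × 2503 = 1880 kN.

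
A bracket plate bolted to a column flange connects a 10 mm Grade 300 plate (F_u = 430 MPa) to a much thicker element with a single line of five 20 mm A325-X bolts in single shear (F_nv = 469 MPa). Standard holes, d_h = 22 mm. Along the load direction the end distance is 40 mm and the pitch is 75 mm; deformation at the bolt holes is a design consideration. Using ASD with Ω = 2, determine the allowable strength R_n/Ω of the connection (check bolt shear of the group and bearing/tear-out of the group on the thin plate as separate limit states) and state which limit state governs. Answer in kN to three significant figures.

368 kN (bolt shear governs)

Bolt shear: A_b = π·20²/4 = 314.2 mm²; R_n = 469 × 314.2 × 5 × 1 / 1000 = 736.7 kN → 736.7 / 2 = 368 kN.
Bearing (1.2 l_c t F_u ≤ 2.4 d t F_u): upper limit = 2.4·20·10·430 / 1000 = 206.4 kN.
  Edge l_c = 40 − 22/2 = 29 → r_n = 149.6 kN; interior l_c = 75 − 22 = 53 → r_n = 206.4 kN.
  R_n,bearing = 1·149.6 + 4·206.4 = 975.2 kN → 975.2 / 2 = 488 kN.
Bolt shear governs: 368 kN.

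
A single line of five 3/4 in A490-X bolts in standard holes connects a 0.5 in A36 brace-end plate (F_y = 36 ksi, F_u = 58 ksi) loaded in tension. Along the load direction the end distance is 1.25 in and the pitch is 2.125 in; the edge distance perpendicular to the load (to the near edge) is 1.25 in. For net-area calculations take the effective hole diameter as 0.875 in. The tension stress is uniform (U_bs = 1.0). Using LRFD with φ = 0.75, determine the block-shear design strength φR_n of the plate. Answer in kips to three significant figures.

Shear plane L_v = 1.25 + 4·2.125 = 9.75 in; A_gv = 9.75 × 0.5 = 4.875 in².
A_nv = (9.75 − 4.5·0.875) × 0.5 = 2.906 in².
A_nt = (1.25 − 0.5·0.875) × 0.5 = 0.4062 in².
0.6 F_u A_nv = 101.1 kips; 0.6 F_y A_gv = 105.3 kips → shear rupture governs the shear term.
R_n = 101.1 + 1.0 × 58 × 0.4062 = 124.7 kips.
Design strength φR_n = 0.75 × 124.7 = 93.5 kips.

93.5 kips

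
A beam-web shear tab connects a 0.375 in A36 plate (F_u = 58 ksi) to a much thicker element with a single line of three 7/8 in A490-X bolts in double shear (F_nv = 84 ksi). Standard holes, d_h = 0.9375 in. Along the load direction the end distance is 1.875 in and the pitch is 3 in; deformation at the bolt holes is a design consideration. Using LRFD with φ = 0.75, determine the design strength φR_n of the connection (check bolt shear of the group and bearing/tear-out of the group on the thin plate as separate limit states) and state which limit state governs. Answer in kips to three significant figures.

Bolt shear: A_b = π·0.875²/4 = 0.6013 in²; R_n = 84 × 0.6013 × 3 × 2 = 303.1 kips → 0.75 × 303.1 = 227 kips.
Bearing (1.2 l_c t F_u ≤ 2.4 d t F_u): upper limit = 2.4·0.875·0.375·58 = 45.68 kips.
  Edge l_c = 1.875 − 0.9375/2 = 1.406 → r_n = 36.7 kips; interior l_c = 3 − 0.9375 = 2.062 → r_n = 45.68 kips.
  R_n,bearing = 1·36.7 + 2·45.68 = 128.1 kips → 0.75 × 128.1 = 96 kips.
Bearing governs: 96 kips.

96 kips (bearing governs)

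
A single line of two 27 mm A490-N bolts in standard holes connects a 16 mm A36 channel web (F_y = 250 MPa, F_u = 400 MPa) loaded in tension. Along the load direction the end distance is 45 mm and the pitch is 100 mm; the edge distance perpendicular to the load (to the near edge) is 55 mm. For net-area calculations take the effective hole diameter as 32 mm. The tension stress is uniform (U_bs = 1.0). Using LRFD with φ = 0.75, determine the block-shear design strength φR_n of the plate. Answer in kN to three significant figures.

Shear plane L_v = 45 + 1·100 = 145 mm; A_gv = 145 × 16 = 2320 mm².
A_nv = (145 − 1.5·32) × 16 = 1552 mm².
A_nt = (55 − 0.5·32) × 16 = 624 mm².
0.6 F_u A_nv = 372.5 kN; 0.6 F_y A_gv = 348 kN → shear yielding governs the shear term.
R_n = 348 + 1.0 × 400 × 624 / 1000 = 597.6 kN.
Design strength φR_n = 0.75 × 597.6 = 448 kN.

448 kN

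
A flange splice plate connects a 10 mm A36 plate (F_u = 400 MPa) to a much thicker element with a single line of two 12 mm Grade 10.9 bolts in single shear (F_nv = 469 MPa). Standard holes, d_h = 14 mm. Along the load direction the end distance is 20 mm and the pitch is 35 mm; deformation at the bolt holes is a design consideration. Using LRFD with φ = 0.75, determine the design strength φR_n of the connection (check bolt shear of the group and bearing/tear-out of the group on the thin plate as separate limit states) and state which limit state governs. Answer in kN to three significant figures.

Bolt shear: A_b = π·12²/4 = 113.1 mm²; R_n = 469 × 113.1 × 2 × 1 / 1000 = 106.1 kN → 0.75 × 106.1 = 79.6 kN.
Bearing (1.2 l_c t F_u ≤ 2.4 d t F_u): upper limit = 2.4·12·10·400 / 1000 = 115.2 kN.
  Edge l_c = 20 − 14/2 = 13 → r_n = 62.4 kN; interior l_c = 35 − 14 = 21 → r_n = 100.8 kN.
  R_n,bearing = 1·62.4 + 1·100.8 = 163.2 kN → 0.75 × 163.2 = 122 kN.
Bolt shear governs: 79.6 kN.

79.6 kN (bolt shear governs)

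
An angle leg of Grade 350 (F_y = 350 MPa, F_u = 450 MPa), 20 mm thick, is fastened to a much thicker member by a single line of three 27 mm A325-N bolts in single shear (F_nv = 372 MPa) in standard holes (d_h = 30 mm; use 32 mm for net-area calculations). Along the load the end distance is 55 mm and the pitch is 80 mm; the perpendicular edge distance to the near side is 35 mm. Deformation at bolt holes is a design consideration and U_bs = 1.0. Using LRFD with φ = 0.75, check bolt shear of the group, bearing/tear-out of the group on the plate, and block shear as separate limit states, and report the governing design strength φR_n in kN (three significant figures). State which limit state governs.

479 kN (bolt shear governs)

Bolt shear: A_b = π·27²/4 = 572.6 mm²; R_n = 372 × 572.6 × 3 × 1 / 1000 = 639 kN → 0.75 × 639 = 479 kN.
Bearing: edge l_c = 40, r_n = 432 kN; interior l_c = 50, r_n = 540 kN; R_n = 432 + 2·540 = 1512 kN → 1130 kN.
Block shear: A_gv = 4300, A_nv = 2700, A_nt = 380 mm²; R_n = min(0.6F_uA_nv, 0.6F_yA_gv) + U_bs·F_u·A_nt = 900 kN → 675 kN.
Bolt shear governs: 479 kN.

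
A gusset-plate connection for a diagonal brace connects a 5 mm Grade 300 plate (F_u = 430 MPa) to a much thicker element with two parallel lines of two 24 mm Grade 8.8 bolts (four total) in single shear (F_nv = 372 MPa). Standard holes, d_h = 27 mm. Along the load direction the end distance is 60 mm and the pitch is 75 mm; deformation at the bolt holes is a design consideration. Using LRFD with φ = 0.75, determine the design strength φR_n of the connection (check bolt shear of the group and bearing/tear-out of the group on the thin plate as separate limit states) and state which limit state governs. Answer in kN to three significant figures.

Bolt shear: A_b = π·24²/4 = 452.4 mm²; R_n = 372 × 452.4 × 4 × 1 / 1000 = 673.2 kN → 0.75 × 673.2 = 505 kN.
Bearing (1.2 l_c t F_u ≤ 2.4 d t F_u): upper limit = 2.4·24·5·430 / 1000 = 123.8 kN.
  Edge l_c = 60 − 27/2 = 46.5 → r_n = 120 kN; interior l_c = 75 − 27 = 48 → r_n = 123.8 kN.
  R_n,bearing = 2·120 + 2·123.8 = 487.6 kN → 0.75 × 487.6 = 366 kN.
Bearing governs: 366 kN.

366 kN (bearing governs)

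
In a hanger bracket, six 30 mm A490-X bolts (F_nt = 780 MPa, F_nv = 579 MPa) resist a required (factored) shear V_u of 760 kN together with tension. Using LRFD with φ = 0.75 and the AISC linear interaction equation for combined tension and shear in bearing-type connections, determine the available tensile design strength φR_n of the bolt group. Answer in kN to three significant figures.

A_b = π·30²/4 = 706.9 mm²; f_rv = 760 × 1000 / (6 × 706.9) = 179.2 MPa.
F'_nt = 1.3 F_nt − (F_nt / φF_nv) f_rv = 1.3·780 − (780/(0.75·579))·179.2 = 692.1 MPa, capped at F_nt → F'_nt = 692.1 MPa.
R_n = F'_nt · A_b · n = 692.1 × 706.9 × 6 / 1000 = 2935 kN.
Design strength φR_n = 0.75 × 2935 = 2200 kN.

2200 kN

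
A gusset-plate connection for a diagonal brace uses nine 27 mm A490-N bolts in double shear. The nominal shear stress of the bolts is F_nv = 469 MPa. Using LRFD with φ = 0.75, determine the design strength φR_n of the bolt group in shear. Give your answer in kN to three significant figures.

A_b = π × 27² / 4 = 572.6 mm².
R_n = F_nv · A_b · n · n_s = 469 × 572.6 × 9 × 2 / 1000 = 4834 kN.
Design strength φR_n = 0.75 × 4834 = 3630 kN.

3630 kN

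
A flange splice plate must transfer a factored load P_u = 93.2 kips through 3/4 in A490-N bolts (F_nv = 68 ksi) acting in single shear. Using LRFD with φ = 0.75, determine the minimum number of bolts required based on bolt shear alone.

5 bolts

A_b = π·0.75²/4 = 0.4418 in².
Per-bolt design strength φR_n = 0.75 × 68 × 0.4418 × 1 = 22.53 kips.
n ≥ 93.2 / 22.53 = 4.137 → use 5 bolts.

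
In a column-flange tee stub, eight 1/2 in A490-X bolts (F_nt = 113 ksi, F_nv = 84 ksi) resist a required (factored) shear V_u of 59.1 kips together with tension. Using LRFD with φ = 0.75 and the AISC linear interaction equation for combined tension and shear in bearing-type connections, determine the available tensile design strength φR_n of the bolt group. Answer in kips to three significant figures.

A_b = π·0.5²/4 = 0.1963 in²; f_rv = 59.1 / (8 × 0.1963) = 37.62 ksi.
F'_nt = 1.3 F_nt − (F_nt / φF_nv) f_rv = 1.3·113 − (113/(0.75·84))·37.62 = 79.42 ksi, capped at F_nt → F'_nt = 79.42 ksi.
R_n = F'_nt · A_b · n = 79.42 × 0.1963 × 8 = 124.7 kips.
Design strength φR_n = 0.75 × 124.7 = 93.6 kips.

93.6 kips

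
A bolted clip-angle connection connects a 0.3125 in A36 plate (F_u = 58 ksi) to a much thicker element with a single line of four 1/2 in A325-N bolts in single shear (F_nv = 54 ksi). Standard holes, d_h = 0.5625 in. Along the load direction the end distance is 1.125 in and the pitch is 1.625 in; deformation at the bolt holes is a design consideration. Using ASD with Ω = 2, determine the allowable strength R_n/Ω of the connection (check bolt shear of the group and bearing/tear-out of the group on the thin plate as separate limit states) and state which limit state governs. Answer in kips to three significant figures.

Bolt shear: A_b = π·0.5²/4 = 0.1963 in²; R_n = 54 × 0.1963 × 4 × 1 = 42.41 kips → 42.41 / 2 = 21.2 kips.
Bearing (1.2 l_c t F_u ≤ 2.4 d t F_u): upper limit = 2.4·0.5·0.3125·58 = 21.75 kips.
  Edge l_c = 1.125 − 0.5625/2 = 0.8438 → r_n = 18.35 kips; interior l_c = 1.625 − 0.5625 = 1.062 → r_n = 21.75 kips.
  R_n,bearing = 1·18.35 + 3·21.75 = 83.6 kips → 83.6 / 2 = 41.8 kips.
Bolt shear governs: 21.2 kips.

21.2 kips (bolt shear governs)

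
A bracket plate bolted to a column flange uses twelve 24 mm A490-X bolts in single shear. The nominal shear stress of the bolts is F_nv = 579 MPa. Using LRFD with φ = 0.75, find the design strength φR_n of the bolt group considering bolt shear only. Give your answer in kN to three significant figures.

A_b = π × 24² / 4 = 452.4 mm².
R_n = F_nv · A_b · n · n_s = 579 × 452.4 × 12 × 1 / 1000 = 3143 kN.
Design strength φR_n = 0.75 × 3143 = 2360 kN.

2360 kN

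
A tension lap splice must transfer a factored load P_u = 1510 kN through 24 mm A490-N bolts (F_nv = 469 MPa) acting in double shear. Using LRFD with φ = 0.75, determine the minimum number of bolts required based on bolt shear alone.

A_b = π·24²/4 = 452.4 mm².
Per-bolt design strength φR_n = 0.75 × 469 × 452.4 × 2 / 1000 = 318.3 kN.
n ≥ 1510 / 318.3 = 4.745 → use 5 bolts.

5 bolts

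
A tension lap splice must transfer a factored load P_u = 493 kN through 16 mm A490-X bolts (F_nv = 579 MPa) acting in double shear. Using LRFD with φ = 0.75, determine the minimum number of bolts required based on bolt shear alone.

A_b = π·16²/4 = 201.1 mm².
Per-bolt design strength φR_n = 0.75 × 579 × 201.1 × 2 / 1000 = 174.6 kN.
n ≥ 493 / 174.6 = 2.823 → use 3 bolts.

3 bolts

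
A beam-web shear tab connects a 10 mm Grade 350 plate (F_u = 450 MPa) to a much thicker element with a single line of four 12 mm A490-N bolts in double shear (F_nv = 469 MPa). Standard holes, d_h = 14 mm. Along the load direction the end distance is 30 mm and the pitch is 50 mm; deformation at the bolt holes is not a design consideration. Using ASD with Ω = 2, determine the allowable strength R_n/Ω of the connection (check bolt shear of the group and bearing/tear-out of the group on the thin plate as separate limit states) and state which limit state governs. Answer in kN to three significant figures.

212 kN (bolt shear governs)

Bolt shear: A_b = π·12²/4 = 113.1 mm²; R_n = 469 × 113.1 × 4 × 2 / 1000 = 424.3 kN → 424.3 / 2 = 212 kN.
Bearing (1.5 l_c t F_u ≤ 3.0 d t F_u): upper limit = 3.0·12·10·450 / 1000 = 162 kN.
  Edge l_c = 30 − 14/2 = 23 → r_n = 155.2 kN; interior l_c = 50 − 14 = 36 → r_n = 162 kN.
  R_n,bearing = 1·155.2 + 3·162 = 641.2 kN → 641.2 / 2 = 321 kN.
Bolt shear governs: 212 kN.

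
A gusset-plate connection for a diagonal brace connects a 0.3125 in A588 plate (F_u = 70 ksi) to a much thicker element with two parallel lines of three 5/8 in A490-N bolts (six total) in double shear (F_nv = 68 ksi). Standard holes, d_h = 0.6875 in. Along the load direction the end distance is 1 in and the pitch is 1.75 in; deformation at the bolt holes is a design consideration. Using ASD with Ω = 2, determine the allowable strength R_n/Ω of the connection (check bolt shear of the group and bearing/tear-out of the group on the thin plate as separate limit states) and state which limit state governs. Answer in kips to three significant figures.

Bolt shear: A_b = π·0.625²/4 = 0.3068 in²; R_n = 68 × 0.3068 × 6 × 2 = 250.3 kips → 250.3 / 2 = 125 kips.
Bearing (1.2 l_c t F_u ≤ 2.4 d t F_u): upper limit = 2.4·0.625·0.3125·70 = 32.81 kips.
  Edge l_c = 1 − 0.6875/2 = 0.6562 → r_n = 17.23 kips; interior l_c = 1.75 − 0.6875 = 1.062 → r_n = 27.89 kips.
  R_n,bearing = 2·17.23 + 4·27.89 = 146 kips → 146 / 2 = 73 kips.
Bearing governs: 73 kips.

73 kips (bearing governs)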